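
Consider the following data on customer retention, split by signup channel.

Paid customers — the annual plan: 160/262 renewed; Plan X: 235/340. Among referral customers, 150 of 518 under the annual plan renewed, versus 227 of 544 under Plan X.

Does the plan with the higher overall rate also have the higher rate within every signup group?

Paid: the annual plan 160/262 = 61.1%, Plan X 235/340 = 69.1% → Plan X
Referral: the annual plan 150/518 = 29.0%, Plan X 227/544 = 41.7% → Plan X
Overall: the annual plan 310/780 = 39.7%, Plan X 462/884 = 52.3% → Plan X
Plan X wins overall and in every signup group — no reversal.

Yes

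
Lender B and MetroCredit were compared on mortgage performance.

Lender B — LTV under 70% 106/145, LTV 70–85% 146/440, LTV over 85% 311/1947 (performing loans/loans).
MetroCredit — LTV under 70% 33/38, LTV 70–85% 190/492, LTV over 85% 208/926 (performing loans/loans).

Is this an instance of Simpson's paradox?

LTV under 70%: Lender B 106/145 = 73.1%, MetroCredit 33/38 = 86.8% → MetroCredit
LTV 70–85%: Lender B 146/440 = 33.2%, MetroCredit 190/492 = 38.6% → MetroCredit
LTV over 85%: Lender B 311/1947 = 16.0%, MetroCredit 208/926 = 22.5% → MetroCredit
Overall: Lender B 563/2532 = 22.2%, MetroCredit 431/1456 = 29.6% → MetroCredit
MetroCredit wins overall and in every loan-to-value group — no reversal.

No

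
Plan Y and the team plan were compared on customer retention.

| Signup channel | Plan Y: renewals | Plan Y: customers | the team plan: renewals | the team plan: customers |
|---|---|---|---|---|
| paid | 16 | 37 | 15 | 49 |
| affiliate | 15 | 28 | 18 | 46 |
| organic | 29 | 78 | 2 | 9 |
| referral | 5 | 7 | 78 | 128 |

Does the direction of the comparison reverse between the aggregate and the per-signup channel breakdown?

Yes

Paid: Plan Y 16/37 = 43.2%, the team plan 15/49 = 30.6% → Plan Y
Affiliate: Plan Y 15/28 = 53.6%, the team plan 18/46 = 39.1% → Plan Y
Organic: Plan Y 29/78 = 37.2%, the team plan 2/9 = 22.2% → Plan Y
Referral: Plan Y 5/7 = 71.4%, the team plan 78/128 = 60.9% → Plan Y
Overall: Plan Y 65/150 = 43.3%, the team plan 113/232 = 48.7% → the team plan
Plan Y wins each signup group but the team plan wins overall — the comparison reverses. Plan Y's customers skew toward organic, which has a lower base rate.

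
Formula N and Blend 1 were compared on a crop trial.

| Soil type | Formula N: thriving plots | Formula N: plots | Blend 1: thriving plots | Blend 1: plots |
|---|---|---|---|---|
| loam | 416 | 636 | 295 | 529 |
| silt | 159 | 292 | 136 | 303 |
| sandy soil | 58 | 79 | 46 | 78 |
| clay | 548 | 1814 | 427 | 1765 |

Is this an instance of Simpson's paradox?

No

Loam: Formula N 416/636 = 65.4%, Blend 1 295/529 = 55.8% → Formula N
Silt: Formula N 159/292 = 54.5%, Blend 1 136/303 = 44.9% → Formula N
Sandy soil: Formula N 58/79 = 73.4%, Blend 1 46/78 = 59.0% → Formula N
Clay: Formula N 548/1814 = 30.2%, Blend 1 427/1765 = 24.2% → Formula N
Overall: Formula N 1181/2821 = 41.9%, Blend 1 904/2675 = 33.8% → Formula N
Formula N wins overall and in every soil group — no reversal.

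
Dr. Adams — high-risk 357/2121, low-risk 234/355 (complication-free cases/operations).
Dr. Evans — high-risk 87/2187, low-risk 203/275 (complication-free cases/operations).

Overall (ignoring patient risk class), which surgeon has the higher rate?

High-risk: Dr. Adams 357/2121 = 16.8%, Dr. Evans 87/2187 = 4.0% → Dr. Adams
Low-risk: Dr. Adams 234/355 = 65.9%, Dr. Evans 203/275 = 73.8% → Dr. Evans
Overall: Dr. Adams 591/2476 = 23.9%, Dr. Evans 290/2462 = 11.8% → Dr. Adams
(Neither sweeps every patient risk group, but Dr. Adams has the higher pooled rate.)

Dr. Adams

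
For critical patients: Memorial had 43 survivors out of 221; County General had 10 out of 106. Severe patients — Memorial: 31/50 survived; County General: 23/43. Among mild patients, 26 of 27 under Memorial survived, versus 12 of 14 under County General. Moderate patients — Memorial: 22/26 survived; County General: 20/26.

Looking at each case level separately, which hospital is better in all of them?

Memorial

Critical: Memorial 43/221 = 19.5%, County General 10/106 = 9.4% → Memorial
Severe: Memorial 31/50 = 62.0%, County General 23/43 = 53.5% → Memorial
Mild: Memorial 26/27 = 96.3%, County General 12/14 = 85.7% → Memorial
Moderate: Memorial 22/26 = 84.6%, County General 20/26 = 76.9% → Memorial
Memorial has the higher rate in all 4 groups.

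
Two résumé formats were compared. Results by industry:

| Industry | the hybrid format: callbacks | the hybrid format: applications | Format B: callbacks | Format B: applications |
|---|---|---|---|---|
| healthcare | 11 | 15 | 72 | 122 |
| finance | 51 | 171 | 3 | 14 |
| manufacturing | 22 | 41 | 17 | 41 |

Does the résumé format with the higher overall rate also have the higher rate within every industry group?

No

Healthcare: the hybrid format 11/15 = 73.3%, Format B 72/122 = 59.0% → the hybrid format
Finance: the hybrid format 51/171 = 29.8%, Format B 3/14 = 21.4% → the hybrid format
Manufacturing: the hybrid format 22/41 = 53.7%, Format B 17/41 = 41.5% → the hybrid format
Overall: the hybrid format 84/227 = 37.0%, Format B 92/177 = 52.0% → Format B
The hybrid format wins each industry group but Format B wins overall — the comparison reverses. The hybrid format's applications skew toward finance, which has a lower base rate.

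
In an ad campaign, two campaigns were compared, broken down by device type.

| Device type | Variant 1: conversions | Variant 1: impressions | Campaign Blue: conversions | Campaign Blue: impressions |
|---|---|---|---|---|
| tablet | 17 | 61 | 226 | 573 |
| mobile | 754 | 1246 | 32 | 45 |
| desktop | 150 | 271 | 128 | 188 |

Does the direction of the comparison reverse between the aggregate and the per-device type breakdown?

Tablet: Variant 1 17/61 = 27.9%, Campaign Blue 226/573 = 39.4% → Campaign Blue
Mobile: Variant 1 754/1246 = 60.5%, Campaign Blue 32/45 = 71.1% → Campaign Blue
Desktop: Variant 1 150/271 = 55.4%, Campaign Blue 128/188 = 68.1% → Campaign Blue
Overall: Variant 1 921/1578 = 58.4%, Campaign Blue 386/806 = 47.9% → Variant 1
Campaign Blue wins each device group but Variant 1 wins overall — the comparison reverses. Campaign Blue's impressions skew toward tablet, which has a lower base rate.

Yes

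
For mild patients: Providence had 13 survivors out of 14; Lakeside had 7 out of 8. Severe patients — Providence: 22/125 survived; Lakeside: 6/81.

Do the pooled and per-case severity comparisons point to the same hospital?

Yes

Mild: Providence 13/14 = 92.9%, Lakeside 7/8 = 87.5% → Providence
Severe: Providence 22/125 = 17.6%, Lakeside 6/81 = 7.4% → Providence
Overall: Providence 35/139 = 25.2%, Lakeside 13/89 = 14.6% → Providence
Providence wins overall and in every case group — no reversal.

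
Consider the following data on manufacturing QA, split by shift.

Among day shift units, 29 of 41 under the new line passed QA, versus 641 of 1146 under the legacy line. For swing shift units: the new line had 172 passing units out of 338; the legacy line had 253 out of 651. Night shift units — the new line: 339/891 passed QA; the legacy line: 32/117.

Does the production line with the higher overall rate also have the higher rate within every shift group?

Day shift: the new line 29/41 = 70.7%, the legacy line 641/1146 = 55.9% → the new line
Swing shift: the new line 172/338 = 50.9%, the legacy line 253/651 = 38.9% → the new line
Night shift: the new line 339/891 = 38.0%, the legacy line 32/117 = 27.4% → the new line
Overall: the new line 540/1270 = 42.5%, the legacy line 926/1914 = 48.4% → the legacy line
The new line wins each shift group but the legacy line wins overall — the comparison reverses. The new line's units skew toward night shift, which has a lower base rate.

No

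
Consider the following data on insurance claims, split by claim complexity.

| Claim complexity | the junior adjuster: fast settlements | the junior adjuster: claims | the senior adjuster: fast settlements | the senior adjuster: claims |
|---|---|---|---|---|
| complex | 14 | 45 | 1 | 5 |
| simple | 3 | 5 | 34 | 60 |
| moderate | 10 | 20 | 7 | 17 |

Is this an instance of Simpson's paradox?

Complex: the junior adjuster 14/45 = 31.1%, the senior adjuster 1/5 = 20.0% → the junior adjuster
Simple: the junior adjuster 3/5 = 60.0%, the senior adjuster 34/60 = 56.7% → the junior adjuster
Moderate: the junior adjuster 10/20 = 50.0%, the senior adjuster 7/17 = 41.2% → the junior adjuster
Overall: the junior adjuster 27/70 = 38.6%, the senior adjuster 42/82 = 51.2% → the senior adjuster
The junior adjuster wins each claim group but the senior adjuster wins overall — the comparison reverses. The junior adjuster's claims skew toward complex, which has a lower base rate.

Yes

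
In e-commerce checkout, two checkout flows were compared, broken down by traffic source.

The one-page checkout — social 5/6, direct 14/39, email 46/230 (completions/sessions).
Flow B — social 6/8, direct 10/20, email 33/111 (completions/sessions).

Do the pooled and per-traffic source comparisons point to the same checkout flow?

No

Social: the one-page checkout 5/6 = 83.3%, Flow B 6/8 = 75.0% → the one-page checkout
Direct: the one-page checkout 14/39 = 35.9%, Flow B 10/20 = 50.0% → Flow B
Email: the one-page checkout 46/230 = 20.0%, Flow B 33/111 = 29.7% → Flow B
Overall: the one-page checkout 65/275 = 23.6%, Flow B 49/139 = 35.3% → Flow B
Neither sweeps: the one-page checkout wins 1 of 3 groups, Flow B wins 2. Flow B wins overall but not every group — no Simpson reversal.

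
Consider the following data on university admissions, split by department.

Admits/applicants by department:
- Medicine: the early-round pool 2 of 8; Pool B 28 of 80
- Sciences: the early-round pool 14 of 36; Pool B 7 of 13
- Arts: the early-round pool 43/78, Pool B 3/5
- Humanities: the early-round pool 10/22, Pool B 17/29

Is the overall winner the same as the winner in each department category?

Medicine: the early-round pool 2/8 = 25.0%, Pool B 28/80 = 35.0% → Pool B
Sciences: the early-round pool 14/36 = 38.9%, Pool B 7/13 = 53.8% → Pool B
Arts: the early-round pool 43/78 = 55.1%, Pool B 3/5 = 60.0% → Pool B
Humanities: the early-round pool 10/22 = 45.5%, Pool B 17/29 = 58.6% → Pool B
Overall: the early-round pool 69/144 = 47.9%, Pool B 55/127 = 43.3% → the early-round pool
Pool B wins each department group but the early-round pool wins overall — the comparison reverses. Pool B's applicants skew toward Medicine, which has a lower base rate.

No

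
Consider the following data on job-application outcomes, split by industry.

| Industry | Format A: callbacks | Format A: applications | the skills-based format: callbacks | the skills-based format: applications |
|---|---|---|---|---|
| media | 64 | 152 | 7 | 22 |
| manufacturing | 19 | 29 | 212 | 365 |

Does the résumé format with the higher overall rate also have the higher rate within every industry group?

No

Media: Format A 64/152 = 42.1%, the skills-based format 7/22 = 31.8% → Format A
Manufacturing: Format A 19/29 = 65.5%, the skills-based format 212/365 = 58.1% → Format A
Overall: Format A 83/181 = 45.9%, the skills-based format 219/387 = 56.6% → the skills-based format
Format A wins each industry group but the skills-based format wins overall — the comparison reverses. Format A's applications skew toward media, which has a lower base rate.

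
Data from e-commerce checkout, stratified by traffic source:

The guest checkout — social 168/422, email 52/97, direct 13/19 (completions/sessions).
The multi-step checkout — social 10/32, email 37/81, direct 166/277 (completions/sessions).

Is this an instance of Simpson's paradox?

Social: the guest checkout 168/422 = 39.8%, the multi-step checkout 10/32 = 31.2% → the guest checkout
Email: the guest checkout 52/97 = 53.6%, the multi-step checkout 37/81 = 45.7% → the guest checkout
Direct: the guest checkout 13/19 = 68.4%, the multi-step checkout 166/277 = 59.9% → the guest checkout
Overall: the guest checkout 233/538 = 43.3%, the multi-step checkout 213/390 = 54.6% → the multi-step checkout
The guest checkout wins each traffic group but the multi-step checkout wins overall — the comparison reverses. The guest checkout's sessions skew toward social, which has a lower base rate.

Yes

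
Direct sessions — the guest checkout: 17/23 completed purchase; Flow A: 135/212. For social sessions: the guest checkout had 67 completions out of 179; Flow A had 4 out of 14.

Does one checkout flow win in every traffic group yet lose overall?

Yes

Direct: the guest checkout 17/23 = 73.9%, Flow A 135/212 = 63.7% → the guest checkout
Social: the guest checkout 67/179 = 37.4%, Flow A 4/14 = 28.6% → the guest checkout
Overall: the guest checkout 84/202 = 41.6%, Flow A 139/226 = 61.5% → Flow A
The guest checkout wins each traffic group but Flow A wins overall — the comparison reverses. The guest checkout's sessions skew toward social, which has a lower base rate.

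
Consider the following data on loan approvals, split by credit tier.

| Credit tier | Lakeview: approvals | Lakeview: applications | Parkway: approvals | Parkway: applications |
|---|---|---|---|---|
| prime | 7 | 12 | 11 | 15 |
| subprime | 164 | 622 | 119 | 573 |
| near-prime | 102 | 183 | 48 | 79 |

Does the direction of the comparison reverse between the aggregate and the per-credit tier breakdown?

Prime: Lakeview 7/12 = 58.3%, Parkway 11/15 = 73.3% → Parkway
Subprime: Lakeview 164/622 = 26.4%, Parkway 119/573 = 20.8% → Lakeview
Near-prime: Lakeview 102/183 = 55.7%, Parkway 48/79 = 60.8% → Parkway
Overall: Lakeview 273/817 = 33.4%, Parkway 178/667 = 26.7% → Lakeview
Neither sweeps: Lakeview wins 1 of 3 groups, Parkway wins 2. Lakeview wins overall but not every group — no Simpson reversal.

No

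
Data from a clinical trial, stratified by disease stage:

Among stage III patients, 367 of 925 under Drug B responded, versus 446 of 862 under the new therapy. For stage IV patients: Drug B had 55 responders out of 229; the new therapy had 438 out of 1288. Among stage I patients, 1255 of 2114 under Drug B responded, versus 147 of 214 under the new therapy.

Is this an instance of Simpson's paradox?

Yes

Stage III: Drug B 367/925 = 39.7%, the new therapy 446/862 = 51.7% → the new therapy
Stage IV: Drug B 55/229 = 24.0%, the new therapy 438/1288 = 34.0% → the new therapy
Stage I: Drug B 1255/2114 = 59.4%, the new therapy 147/214 = 68.7% → the new therapy
Overall: Drug B 1677/3268 = 51.3%, the new therapy 1031/2364 = 43.6% → Drug B
The new therapy wins each disease group but Drug B wins overall — the comparison reverses. The new therapy's patients skew toward stage IV, which has a lower base rate.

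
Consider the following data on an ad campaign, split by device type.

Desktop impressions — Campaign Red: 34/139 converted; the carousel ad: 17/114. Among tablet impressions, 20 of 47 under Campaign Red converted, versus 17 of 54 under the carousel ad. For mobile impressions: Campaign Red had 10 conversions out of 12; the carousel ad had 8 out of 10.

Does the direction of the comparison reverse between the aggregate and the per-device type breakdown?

Desktop: Campaign Red 34/139 = 24.5%, the carousel ad 17/114 = 14.9% → Campaign Red
Tablet: Campaign Red 20/47 = 42.6%, the carousel ad 17/54 = 31.5% → Campaign Red
Mobile: Campaign Red 10/12 = 83.3%, the carousel ad 8/10 = 80.0% → Campaign Red
Overall: Campaign Red 64/198 = 32.3%, the carousel ad 42/178 = 23.6% → Campaign Red
Campaign Red wins overall and in every device group — no reversal.

No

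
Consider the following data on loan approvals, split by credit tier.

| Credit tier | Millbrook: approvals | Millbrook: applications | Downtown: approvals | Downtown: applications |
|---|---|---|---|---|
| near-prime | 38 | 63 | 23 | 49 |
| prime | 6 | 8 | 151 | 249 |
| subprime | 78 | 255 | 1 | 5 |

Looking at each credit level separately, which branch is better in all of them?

Near-prime: Millbrook 38/63 = 60.3%, Downtown 23/49 = 46.9% → Millbrook
Prime: Millbrook 6/8 = 75.0%, Downtown 151/249 = 60.6% → Millbrook
Subprime: Millbrook 78/255 = 30.6%, Downtown 1/5 = 20.0% → Millbrook
Millbrook has the higher rate in all 3 groups.

Millbrook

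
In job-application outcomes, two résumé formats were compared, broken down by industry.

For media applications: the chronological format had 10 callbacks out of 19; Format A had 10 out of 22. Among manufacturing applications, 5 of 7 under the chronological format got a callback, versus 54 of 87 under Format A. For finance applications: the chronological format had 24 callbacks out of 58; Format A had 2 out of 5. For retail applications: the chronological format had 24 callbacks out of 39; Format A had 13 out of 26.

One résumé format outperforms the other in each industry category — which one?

Media: the chronological format 10/19 = 52.6%, Format A 10/22 = 45.5% → the chronological format
Manufacturing: the chronological format 5/7 = 71.4%, Format A 54/87 = 62.1% → the chronological format
Finance: the chronological format 24/58 = 41.4%, Format A 2/5 = 40.0% → the chronological format
Retail: the chronological format 24/39 = 61.5%, Format A 13/26 = 50.0% → the chronological format
The chronological format has the higher rate in all 4 groups.

the chronological format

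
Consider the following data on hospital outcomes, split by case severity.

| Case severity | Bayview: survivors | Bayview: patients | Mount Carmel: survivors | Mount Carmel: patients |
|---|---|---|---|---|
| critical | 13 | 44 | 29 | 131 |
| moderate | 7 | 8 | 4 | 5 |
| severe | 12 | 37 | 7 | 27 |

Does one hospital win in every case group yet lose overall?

No

Critical: Bayview 13/44 = 29.5%, Mount Carmel 29/131 = 22.1% → Bayview
Moderate: Bayview 7/8 = 87.5%, Mount Carmel 4/5 = 80.0% → Bayview
Severe: Bayview 12/37 = 32.4%, Mount Carmel 7/27 = 25.9% → Bayview
Overall: Bayview 32/89 = 36.0%, Mount Carmel 40/163 = 24.5% → Bayview
Bayview wins overall and in every case group — no reversal.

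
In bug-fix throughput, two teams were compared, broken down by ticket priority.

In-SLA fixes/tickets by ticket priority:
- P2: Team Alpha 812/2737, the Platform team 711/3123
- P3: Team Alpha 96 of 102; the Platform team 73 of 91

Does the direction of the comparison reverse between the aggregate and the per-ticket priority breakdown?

P2: Team Alpha 812/2737 = 29.7%, the Platform team 711/3123 = 22.8% → Team Alpha
P3: Team Alpha 96/102 = 94.1%, the Platform team 73/91 = 80.2% → Team Alpha
Overall: Team Alpha 908/2839 = 32.0%, the Platform team 784/3214 = 24.4% → Team Alpha
Team Alpha wins overall and in every ticket group — no reversal.

No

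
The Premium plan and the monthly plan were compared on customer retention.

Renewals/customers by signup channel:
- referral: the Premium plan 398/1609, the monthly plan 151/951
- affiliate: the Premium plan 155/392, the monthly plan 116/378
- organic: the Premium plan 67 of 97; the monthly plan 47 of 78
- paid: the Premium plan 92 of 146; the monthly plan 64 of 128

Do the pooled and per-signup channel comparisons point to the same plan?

Referral: the Premium plan 398/1609 = 24.7%, the monthly plan 151/951 = 15.9% → the Premium plan
Affiliate: the Premium plan 155/392 = 39.5%, the monthly plan 116/378 = 30.7% → the Premium plan
Organic: the Premium plan 67/97 = 69.1%, the monthly plan 47/78 = 60.3% → the Premium plan
Paid: the Premium plan 92/146 = 63.0%, the monthly plan 64/128 = 50.0% → the Premium plan
Overall: the Premium plan 712/2244 = 31.7%, the monthly plan 378/1535 = 24.6% → the Premium plan
The Premium plan wins overall and in every signup group — no reversal.

Yes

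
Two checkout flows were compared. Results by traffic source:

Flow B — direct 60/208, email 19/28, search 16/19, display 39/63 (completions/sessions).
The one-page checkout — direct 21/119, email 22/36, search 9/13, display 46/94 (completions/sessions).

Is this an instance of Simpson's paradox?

Direct: Flow B 60/208 = 28.8%, the one-page checkout 21/119 = 17.6% → Flow B
Email: Flow B 19/28 = 67.9%, the one-page checkout 22/36 = 61.1% → Flow B
Search: Flow B 16/19 = 84.2%, the one-page checkout 9/13 = 69.2% → Flow B
Display: Flow B 39/63 = 61.9%, the one-page checkout 46/94 = 48.9% → Flow B
Overall: Flow B 134/318 = 42.1%, the one-page checkout 98/262 = 37.4% → Flow B
Flow B wins overall and in every traffic group — no reversal.

No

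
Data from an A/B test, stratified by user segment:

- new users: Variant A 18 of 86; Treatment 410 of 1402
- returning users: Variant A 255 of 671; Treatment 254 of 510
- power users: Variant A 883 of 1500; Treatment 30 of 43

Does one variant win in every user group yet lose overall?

Yes

New users: Variant A 18/86 = 20.9%, Treatment 410/1402 = 29.2% → Treatment
Returning users: Variant A 255/671 = 38.0%, Treatment 254/510 = 49.8% → Treatment
Power users: Variant A 883/1500 = 58.9%, Treatment 30/43 = 69.8% → Treatment
Overall: Variant A 1156/2257 = 51.2%, Treatment 694/1955 = 35.5% → Variant A
Treatment wins each user group but Variant A wins overall — the comparison reverses. Treatment's views skew toward new users, which has a lower base rate.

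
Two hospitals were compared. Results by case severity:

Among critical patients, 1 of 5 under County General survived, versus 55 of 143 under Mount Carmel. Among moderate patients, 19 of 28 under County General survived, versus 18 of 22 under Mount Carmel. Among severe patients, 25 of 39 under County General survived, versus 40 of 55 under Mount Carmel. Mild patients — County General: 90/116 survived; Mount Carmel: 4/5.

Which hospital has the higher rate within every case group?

Mount Carmel

Critical: County General 1/5 = 20.0%, Mount Carmel 55/143 = 38.5% → Mount Carmel
Moderate: County General 19/28 = 67.9%, Mount Carmel 18/22 = 81.8% → Mount Carmel
Severe: County General 25/39 = 64.1%, Mount Carmel 40/55 = 72.7% → Mount Carmel
Mild: County General 90/116 = 77.6%, Mount Carmel 4/5 = 80.0% → Mount Carmel
Mount Carmel has the higher rate in all 4 groups.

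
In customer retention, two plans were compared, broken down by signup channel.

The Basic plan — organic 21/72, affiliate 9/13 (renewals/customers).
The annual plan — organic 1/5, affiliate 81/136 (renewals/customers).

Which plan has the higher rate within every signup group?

the Basic plan

Organic: the Basic plan 21/72 = 29.2%, the annual plan 1/5 = 20.0% → the Basic plan
Affiliate: the Basic plan 9/13 = 69.2%, the annual plan 81/136 = 59.6% → the Basic plan
The Basic plan has the higher rate in both groups.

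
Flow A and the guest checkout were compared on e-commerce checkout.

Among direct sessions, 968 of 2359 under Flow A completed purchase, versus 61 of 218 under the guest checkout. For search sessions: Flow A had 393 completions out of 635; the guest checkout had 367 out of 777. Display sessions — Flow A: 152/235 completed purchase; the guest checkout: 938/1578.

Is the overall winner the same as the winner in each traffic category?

No

Direct: Flow A 968/2359 = 41.0%, the guest checkout 61/218 = 28.0% → Flow A
Search: Flow A 393/635 = 61.9%, the guest checkout 367/777 = 47.2% → Flow A
Display: Flow A 152/235 = 64.7%, the guest checkout 938/1578 = 59.4% → Flow A
Overall: Flow A 1513/3229 = 46.9%, the guest checkout 1366/2573 = 53.1% → the guest checkout
Flow A wins each traffic group but the guest checkout wins overall — the comparison reverses. Flow A's sessions skew toward direct, which has a lower base rate.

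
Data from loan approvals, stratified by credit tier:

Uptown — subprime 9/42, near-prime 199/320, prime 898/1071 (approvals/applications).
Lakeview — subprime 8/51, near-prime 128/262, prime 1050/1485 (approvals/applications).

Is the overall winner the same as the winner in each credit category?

Yes

Subprime: Uptown 9/42 = 21.4%, Lakeview 8/51 = 15.7% → Uptown
Near-prime: Uptown 199/320 = 62.2%, Lakeview 128/262 = 48.9% → Uptown
Prime: Uptown 898/1071 = 83.8%, Lakeview 1050/1485 = 70.7% → Uptown
Overall: Uptown 1106/1433 = 77.2%, Lakeview 1186/1798 = 66.0% → Uptown
Uptown wins overall and in every credit group — no reversal.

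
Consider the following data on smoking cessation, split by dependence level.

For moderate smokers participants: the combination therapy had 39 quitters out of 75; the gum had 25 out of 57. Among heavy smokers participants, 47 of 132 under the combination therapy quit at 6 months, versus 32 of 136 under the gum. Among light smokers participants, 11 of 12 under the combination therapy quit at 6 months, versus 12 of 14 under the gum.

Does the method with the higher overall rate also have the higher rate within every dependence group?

Yes

Moderate smokers: the combination therapy 39/75 = 52.0%, the gum 25/57 = 43.9% → the combination therapy
Heavy smokers: the combination therapy 47/132 = 35.6%, the gum 32/136 = 23.5% → the combination therapy
Light smokers: the combination therapy 11/12 = 91.7%, the gum 12/14 = 85.7% → the combination therapy
Overall: the combination therapy 97/219 = 44.3%, the gum 69/207 = 33.3% → the combination therapy
The combination therapy wins overall and in every dependence group — no reversal.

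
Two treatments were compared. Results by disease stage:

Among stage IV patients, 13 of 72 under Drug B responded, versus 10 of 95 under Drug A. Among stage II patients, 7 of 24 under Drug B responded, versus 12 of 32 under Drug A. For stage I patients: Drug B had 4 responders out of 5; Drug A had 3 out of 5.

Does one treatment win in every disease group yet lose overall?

Stage IV: Drug B 13/72 = 18.1%, Drug A 10/95 = 10.5% → Drug B
Stage II: Drug B 7/24 = 29.2%, Drug A 12/32 = 37.5% → Drug A
Stage I: Drug B 4/5 = 80.0%, Drug A 3/5 = 60.0% → Drug B
Overall: Drug B 24/101 = 23.8%, Drug A 25/132 = 18.9% → Drug B
Neither sweeps: Drug B wins 2 of 3 groups, Drug A wins 1. Drug B wins overall but not every group — no Simpson reversal.

No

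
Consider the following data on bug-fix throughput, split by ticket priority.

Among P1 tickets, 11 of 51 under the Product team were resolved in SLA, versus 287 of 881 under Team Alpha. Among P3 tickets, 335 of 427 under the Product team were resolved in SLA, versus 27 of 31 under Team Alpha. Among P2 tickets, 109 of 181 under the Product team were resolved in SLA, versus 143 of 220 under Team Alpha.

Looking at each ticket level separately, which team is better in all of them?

P1: the Product team 11/51 = 21.6%, Team Alpha 287/881 = 32.6% → Team Alpha
P3: the Product team 335/427 = 78.5%, Team Alpha 27/31 = 87.1% → Team Alpha
P2: the Product team 109/181 = 60.2%, Team Alpha 143/220 = 65.0% → Team Alpha
Team Alpha has the higher rate in all 3 groups.

Team Alpha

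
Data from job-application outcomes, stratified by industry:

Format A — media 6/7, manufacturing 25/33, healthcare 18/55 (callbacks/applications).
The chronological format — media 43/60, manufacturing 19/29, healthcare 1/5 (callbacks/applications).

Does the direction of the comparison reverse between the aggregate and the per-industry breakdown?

Media: Format A 6/7 = 85.7%, the chronological format 43/60 = 71.7% → Format A
Manufacturing: Format A 25/33 = 75.8%, the chronological format 19/29 = 65.5% → Format A
Healthcare: Format A 18/55 = 32.7%, the chronological format 1/5 = 20.0% → Format A
Overall: Format A 49/95 = 51.6%, the chronological format 63/94 = 67.0% → the chronological format
Format A wins each industry group but the chronological format wins overall — the comparison reverses. Format A's applications skew toward healthcare, which has a lower base rate.

Yes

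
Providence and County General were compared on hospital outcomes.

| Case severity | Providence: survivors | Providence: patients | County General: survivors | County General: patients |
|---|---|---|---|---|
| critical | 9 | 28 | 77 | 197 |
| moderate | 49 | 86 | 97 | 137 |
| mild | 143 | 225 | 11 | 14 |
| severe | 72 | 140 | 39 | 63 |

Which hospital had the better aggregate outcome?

Providence

Critical: Providence 9/28 = 32.1%, County General 77/197 = 39.1% → County General
Moderate: Providence 49/86 = 57.0%, County General 97/137 = 70.8% → County General
Mild: Providence 143/225 = 63.6%, County General 11/14 = 78.6% → County General
Severe: Providence 72/140 = 51.4%, County General 39/63 = 61.9% → County General
Overall: Providence 273/479 = 57.0%, County General 224/411 = 54.5% → Providence
(County General wins every case group but Providence wins overall — County General's patients skew toward the low-rate critical group.)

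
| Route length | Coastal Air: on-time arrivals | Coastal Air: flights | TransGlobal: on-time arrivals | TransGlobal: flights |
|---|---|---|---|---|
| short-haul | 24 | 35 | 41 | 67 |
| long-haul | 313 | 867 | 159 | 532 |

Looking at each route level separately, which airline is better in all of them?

Short-haul: Coastal Air 24/35 = 68.6%, TransGlobal 41/67 = 61.2% → Coastal Air
Long-haul: Coastal Air 313/867 = 36.1%, TransGlobal 159/532 = 29.9% → Coastal Air
Coastal Air has the higher rate in both groups.

Coastal Air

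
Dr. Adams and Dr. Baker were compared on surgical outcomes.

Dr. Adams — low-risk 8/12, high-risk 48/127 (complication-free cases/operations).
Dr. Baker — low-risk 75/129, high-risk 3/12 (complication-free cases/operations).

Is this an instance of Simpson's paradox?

Yes

Low-risk: Dr. Adams 8/12 = 66.7%, Dr. Baker 75/129 = 58.1% → Dr. Adams
High-risk: Dr. Adams 48/127 = 37.8%, Dr. Baker 3/12 = 25.0% → Dr. Adams
Overall: Dr. Adams 56/139 = 40.3%, Dr. Baker 78/141 = 55.3% → Dr. Baker
Dr. Adams wins each patient risk group but Dr. Baker wins overall — the comparison reverses. Dr. Adams's operations skew toward high-risk, which has a lower base rate.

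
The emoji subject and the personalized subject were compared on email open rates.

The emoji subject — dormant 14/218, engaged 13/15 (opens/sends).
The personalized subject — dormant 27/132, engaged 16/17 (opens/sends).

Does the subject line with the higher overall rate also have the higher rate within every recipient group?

Yes

Dormant: the emoji subject 14/218 = 6.4%, the personalized subject 27/132 = 20.5% → the personalized subject
Engaged: the emoji subject 13/15 = 86.7%, the personalized subject 16/17 = 94.1% → the personalized subject
Overall: the emoji subject 27/233 = 11.6%, the personalized subject 43/149 = 28.9% → the personalized subject
The personalized subject wins overall and in every recipient group — no reversal.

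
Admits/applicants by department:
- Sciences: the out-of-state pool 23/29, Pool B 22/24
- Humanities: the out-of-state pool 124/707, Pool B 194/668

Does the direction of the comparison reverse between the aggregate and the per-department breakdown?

No

Sciences: the out-of-state pool 23/29 = 79.3%, Pool B 22/24 = 91.7% → Pool B
Humanities: the out-of-state pool 124/707 = 17.5%, Pool B 194/668 = 29.0% → Pool B
Overall: the out-of-state pool 147/736 = 20.0%, Pool B 216/692 = 31.2% → Pool B
Pool B wins overall and in every department group — no reversal.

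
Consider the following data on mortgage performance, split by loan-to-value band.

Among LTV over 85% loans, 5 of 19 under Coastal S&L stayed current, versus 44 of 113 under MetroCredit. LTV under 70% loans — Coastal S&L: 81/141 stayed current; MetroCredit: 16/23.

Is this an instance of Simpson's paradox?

Yes

LTV over 85%: Coastal S&L 5/19 = 26.3%, MetroCredit 44/113 = 38.9% → MetroCredit
LTV under 70%: Coastal S&L 81/141 = 57.4%, MetroCredit 16/23 = 69.6% → MetroCredit
Overall: Coastal S&L 86/160 = 53.8%, MetroCredit 60/136 = 44.1% → Coastal S&L
MetroCredit wins each loan-to-value group but Coastal S&L wins overall — the comparison reverses. MetroCredit's loans skew toward LTV over 85%, which has a lower base rate.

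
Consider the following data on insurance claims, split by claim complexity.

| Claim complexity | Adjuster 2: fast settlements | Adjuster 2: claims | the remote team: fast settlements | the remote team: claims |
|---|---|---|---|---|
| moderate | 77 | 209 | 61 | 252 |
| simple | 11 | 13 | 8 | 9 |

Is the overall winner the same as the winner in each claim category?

Moderate: Adjuster 2 77/209 = 36.8%, the remote team 61/252 = 24.2% → Adjuster 2
Simple: Adjuster 2 11/13 = 84.6%, the remote team 8/9 = 88.9% → the remote team
Overall: Adjuster 2 88/222 = 39.6%, the remote team 69/261 = 26.4% → Adjuster 2
Neither sweeps: Adjuster 2 wins 1 of 2 groups, the remote team wins 1. Adjuster 2 wins overall but not every group — no Simpson reversal.

No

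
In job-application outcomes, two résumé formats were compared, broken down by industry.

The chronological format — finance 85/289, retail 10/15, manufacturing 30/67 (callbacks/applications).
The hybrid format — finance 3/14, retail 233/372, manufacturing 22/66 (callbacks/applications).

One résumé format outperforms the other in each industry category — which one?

Finance: the chronological format 85/289 = 29.4%, the hybrid format 3/14 = 21.4% → the chronological format
Retail: the chronological format 10/15 = 66.7%, the hybrid format 233/372 = 62.6% → the chronological format
Manufacturing: the chronological format 30/67 = 44.8%, the hybrid format 22/66 = 33.3% → the chronological format
The chronological format has the higher rate in all 3 groups.

the chronological format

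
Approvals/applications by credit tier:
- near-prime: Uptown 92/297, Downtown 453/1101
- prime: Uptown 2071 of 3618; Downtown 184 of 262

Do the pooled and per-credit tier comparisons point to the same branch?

No

Near-prime: Uptown 92/297 = 31.0%, Downtown 453/1101 = 41.1% → Downtown
Prime: Uptown 2071/3618 = 57.2%, Downtown 184/262 = 70.2% → Downtown
Overall: Uptown 2163/3915 = 55.2%, Downtown 637/1363 = 46.7% → Uptown
Downtown wins each credit group but Uptown wins overall — the comparison reverses. Downtown's applications skew toward near-prime, which has a lower base rate.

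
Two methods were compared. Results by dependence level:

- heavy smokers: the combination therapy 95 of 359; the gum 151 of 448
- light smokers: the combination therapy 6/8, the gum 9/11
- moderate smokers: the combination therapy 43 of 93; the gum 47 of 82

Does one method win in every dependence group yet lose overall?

No

Heavy smokers: the combination therapy 95/359 = 26.5%, the gum 151/448 = 33.7% → the gum
Light smokers: the combination therapy 6/8 = 75.0%, the gum 9/11 = 81.8% → the gum
Moderate smokers: the combination therapy 43/93 = 46.2%, the gum 47/82 = 57.3% → the gum
Overall: the combination therapy 144/460 = 31.3%, the gum 207/541 = 38.3% → the gum
The gum wins overall and in every dependence group — no reversal.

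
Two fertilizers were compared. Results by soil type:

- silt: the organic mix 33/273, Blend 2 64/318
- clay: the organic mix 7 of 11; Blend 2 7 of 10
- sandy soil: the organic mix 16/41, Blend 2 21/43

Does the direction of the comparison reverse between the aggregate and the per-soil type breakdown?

Silt: the organic mix 33/273 = 12.1%, Blend 2 64/318 = 20.1% → Blend 2
Clay: the organic mix 7/11 = 63.6%, Blend 2 7/10 = 70.0% → Blend 2
Sandy soil: the organic mix 16/41 = 39.0%, Blend 2 21/43 = 48.8% → Blend 2
Overall: the organic mix 56/325 = 17.2%, Blend 2 92/371 = 24.8% → Blend 2
Blend 2 wins overall and in every soil group — no reversal.

No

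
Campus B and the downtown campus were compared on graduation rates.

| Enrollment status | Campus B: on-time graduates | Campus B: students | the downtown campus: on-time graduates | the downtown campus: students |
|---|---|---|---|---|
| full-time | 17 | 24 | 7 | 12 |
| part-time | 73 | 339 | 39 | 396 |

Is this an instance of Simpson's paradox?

Full-time: Campus B 17/24 = 70.8%, the downtown campus 7/12 = 58.3% → Campus B
Part-time: Campus B 73/339 = 21.5%, the downtown campus 39/396 = 9.8% → Campus B
Overall: Campus B 90/363 = 24.8%, the downtown campus 46/408 = 11.3% → Campus B
Campus B wins overall and in every enrollment group — no reversal.

No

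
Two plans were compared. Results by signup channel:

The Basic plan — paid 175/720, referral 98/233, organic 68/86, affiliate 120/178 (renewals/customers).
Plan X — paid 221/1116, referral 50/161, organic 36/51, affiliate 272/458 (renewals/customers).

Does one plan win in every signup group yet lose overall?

No

Paid: the Basic plan 175/720 = 24.3%, Plan X 221/1116 = 19.8% → the Basic plan
Referral: the Basic plan 98/233 = 42.1%, Plan X 50/161 = 31.1% → the Basic plan
Organic: the Basic plan 68/86 = 79.1%, Plan X 36/51 = 70.6% → the Basic plan
Affiliate: the Basic plan 120/178 = 67.4%, Plan X 272/458 = 59.4% → the Basic plan
Overall: the Basic plan 461/1217 = 37.9%, Plan X 579/1786 = 32.4% → the Basic plan
The Basic plan wins overall and in every signup group — no reversal.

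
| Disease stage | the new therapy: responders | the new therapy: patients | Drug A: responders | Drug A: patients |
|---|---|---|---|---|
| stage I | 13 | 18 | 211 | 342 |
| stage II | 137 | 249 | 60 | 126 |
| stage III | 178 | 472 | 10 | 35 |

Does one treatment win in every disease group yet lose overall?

Stage I: the new therapy 13/18 = 72.2%, Drug A 211/342 = 61.7% → the new therapy
Stage II: the new therapy 137/249 = 55.0%, Drug A 60/126 = 47.6% → the new therapy
Stage III: the new therapy 178/472 = 37.7%, Drug A 10/35 = 28.6% → the new therapy
Overall: the new therapy 328/739 = 44.4%, Drug A 281/503 = 55.9% → Drug A
The new therapy wins each disease group but Drug A wins overall — the comparison reverses. The new therapy's patients skew toward stage III, which has a lower base rate.

Yes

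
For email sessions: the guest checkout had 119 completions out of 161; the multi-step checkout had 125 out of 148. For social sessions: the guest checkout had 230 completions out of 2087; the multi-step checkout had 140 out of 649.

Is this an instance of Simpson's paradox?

Email: the guest checkout 119/161 = 73.9%, the multi-step checkout 125/148 = 84.5% → the multi-step checkout
Social: the guest checkout 230/2087 = 11.0%, the multi-step checkout 140/649 = 21.6% → the multi-step checkout
Overall: the guest checkout 349/2248 = 15.5%, the multi-step checkout 265/797 = 33.2% → the multi-step checkout
The multi-step checkout wins overall and in every traffic group — no reversal.

No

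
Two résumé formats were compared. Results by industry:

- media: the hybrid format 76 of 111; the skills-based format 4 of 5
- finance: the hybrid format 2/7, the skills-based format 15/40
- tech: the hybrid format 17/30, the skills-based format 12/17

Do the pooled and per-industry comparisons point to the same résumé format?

Media: the hybrid format 76/111 = 68.5%, the skills-based format 4/5 = 80.0% → the skills-based format
Finance: the hybrid format 2/7 = 28.6%, the skills-based format 15/40 = 37.5% → the skills-based format
Tech: the hybrid format 17/30 = 56.7%, the skills-based format 12/17 = 70.6% → the skills-based format
Overall: the hybrid format 95/148 = 64.2%, the skills-based format 31/62 = 50.0% → the hybrid format
The skills-based format wins each industry group but the hybrid format wins overall — the comparison reverses. The skills-based format's applications skew toward finance, which has a lower base rate.

No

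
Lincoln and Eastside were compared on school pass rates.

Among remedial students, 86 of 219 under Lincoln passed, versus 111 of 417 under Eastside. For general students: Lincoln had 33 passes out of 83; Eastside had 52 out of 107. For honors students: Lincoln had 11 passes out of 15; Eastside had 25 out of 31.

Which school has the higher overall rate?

Lincoln

Remedial: Lincoln 86/219 = 39.3%, Eastside 111/417 = 26.6% → Lincoln
General: Lincoln 33/83 = 39.8%, Eastside 52/107 = 48.6% → Eastside
Honors: Lincoln 11/15 = 73.3%, Eastside 25/31 = 80.6% → Eastside
Overall: Lincoln 130/317 = 41.0%, Eastside 188/555 = 33.9% → Lincoln
(Neither sweeps every student group, but Lincoln has the higher pooled rate.)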